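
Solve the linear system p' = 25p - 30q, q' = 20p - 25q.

Coefficient matrix A = [[25, -30], [20, -25]].
Characteristic polynomial det(A - λI) = λ^2 - 25 = 0.
Eigenvalues λ = 5, -5.
For λ=5: (A-λI) row 1 is [20, -30], so an eigenvector is (3, 2).
For λ=-5: (A-λI) row 1 is [30, -30], so an eigenvector is (-1, -1).
General solution: c_1e^(5t)(3,2) + c_2e^(-5t)(-1,-1).

p(t) = 3c_1e^(5t) - c_2e^(-5t), q(t) = 2c_1e^(5t) - c_2e^(-5t)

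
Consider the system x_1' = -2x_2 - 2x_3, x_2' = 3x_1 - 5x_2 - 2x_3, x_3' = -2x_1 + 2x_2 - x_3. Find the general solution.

Coefficient matrix A = [[0, -2, -2], [3, -5, -2], [-2, 2, -1]].
det(A - λI) = 0 gives eigenvalues λ = -2, -1, -3.
For λ=-2: eigenvector (1,1,0).
For λ=-1: eigenvector (-2,-2,1).
For λ=-3: eigenvector (0,-1,1).
General solution: c_1e^(-2t)(1,1,0) + c_2e^(-t)(-2,-2,1) + c_3e^(-3t)(0,-1,1).

x_1(t) = c_1e^(-2t) - 2c_2e^(-t), x_2(t) = c_1e^(-2t) - 2c_2e^(-t) - c_3e^(-3t), x_3(t) = c_2e^(-t) + c_3e^(-3t)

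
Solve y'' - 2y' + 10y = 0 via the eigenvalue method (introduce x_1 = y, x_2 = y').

y(t) = K_1e^(t)cos(3t) + K_2e^(t)sin(3t)

Let x_1 = y, x_2 = y'. Then x_1' = x_2 and x_2' = -10x_1 + 2x_2.
A = [[0,1],[-10,2]]; det(A-λI) = λ^2 - 2λ + 10.
Eigenvalues λ = 1 ± 3i.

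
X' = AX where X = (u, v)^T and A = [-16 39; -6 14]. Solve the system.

Coefficient matrix A = [[-16, 39], [-6, 14]].
Characteristic polynomial det(A - λI) = λ^2 + 2λ + 10 = 0.
Eigenvalues λ = -1 ± 3i (complex conjugate pair).
For λ=-1+3i: an eigenvector is (-2,-1) - i(-3,-1) = (-2 + 3i, -1 + i).
A real fundamental pair from Re and Im of e^((-1+3i)t)v: X_1 = e^(-t)(cos(3t)·(-2,-1) + sin(3t)·(-3,-1)), X_2 = e^(-t)(sin(3t)·(-2,-1) - cos(3t)·(-3,-1)).
General solution: c_1X_1 + c_2X_2.

u(t) = -3c_1e^(-t)sin(3t) - 2c_1e^(-t)cos(3t) - 2c_2e^(-t)sin(3t) + 3c_2e^(-t)cos(3t), v(t) = -c_1e^(-t)sin(3t) - c_1e^(-t)cos(3t) - c_2e^(-t)sin(3t) + c_2e^(-t)cos(3t)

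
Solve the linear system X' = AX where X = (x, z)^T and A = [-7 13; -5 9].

Coefficient matrix A = [[-7, 13], [-5, 9]].
Characteristic polynomial det(A - λI) = λ^2 - 2λ + 2 = 0.
Eigenvalues λ = 1 ± i (complex conjugate pair).
For λ=1+i: an eigenvector is (-3,-2) - i(-2,-1) = (-3 + 2i, -2 + i).
A real fundamental pair from Re and Im of e^((1+i)t)v: X_1 = e^(t)(cos(t)·(-3,-2) + sin(t)·(-2,-1)), X_2 = e^(t)(sin(t)·(-3,-2) - cos(t)·(-2,-1)).
General solution: c_1X_1 + c_2X_2.

x(t) = -2c_1e^(t)sin(t) - 3c_1e^(t)cos(t) - 3c_2e^(t)sin(t) + 2c_2e^(t)cos(t), z(t) = -c_1e^(t)sin(t) - 2c_1e^(t)cos(t) - 2c_2e^(t)sin(t) + c_2e^(t)cos(t)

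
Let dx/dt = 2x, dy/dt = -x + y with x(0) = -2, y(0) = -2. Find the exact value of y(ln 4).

16

A = [[2,0],[-1,1]]; eigenvalues λ = 1, 2.
Eigenvectors: (0,1) for λ=1, (1,-1) for λ=2.
From the initial condition, c_1 = -4, c_2 = -2.
y(ln 4) = (-4)(4^1)(1) + (-2)(4^2)(-1) = 16.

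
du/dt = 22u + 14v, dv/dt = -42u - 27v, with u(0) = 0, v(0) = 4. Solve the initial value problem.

u(t) = 8e^(t) - 8e^(-6t), v(t) = -12e^(t) + 16e^(-6t)

Coefficient matrix A = [[22, 14], [-42, -27]].
Characteristic polynomial det(A - λI) = λ^2 + 5λ - 6 = 0.
Eigenvalues λ = -6, 1.
For λ=-6: (A-λI) row 1 is [28, 14], so an eigenvector is (1, -2).
For λ=1: (A-λI) row 1 is [21, 14], so an eigenvector is (2, -3).
General solution: c_1e^(-6t)(1,-2) + c_2e^(t)(2,-3).
Applying u(0)=0, v(0)=4 gives c_1=-8, c_2=4.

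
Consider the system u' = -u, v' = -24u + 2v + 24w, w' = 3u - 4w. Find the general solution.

Coefficient matrix A = [[-1, 0, 0], [-24, 2, 24], [3, 0, -4]].
det(A - λI) = 0 gives eigenvalues λ = -1, -4, 2.
For λ=-1: eigenvector (1,0,1).
For λ=-4: eigenvector (0,-4,1).
For λ=2: eigenvector (0,1,0).
General solution: K_1e^(-t)(1,0,1) + K_2e^(-4t)(0,-4,1) + K_3e^(2t)(0,1,0).

u(t) = K_1e^(-t), v(t) = -4K_2e^(-4t) + K_3e^(2t), w(t) = K_1e^(-t) + K_2e^(-4t)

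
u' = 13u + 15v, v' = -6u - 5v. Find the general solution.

Coefficient matrix A = [[13, 15], [-6, -5]].
Characteristic polynomial det(A - λI) = λ^2 - 8λ + 25 = 0.
Eigenvalues λ = 4 ± 3i (complex conjugate pair).
For λ=4+3i: an eigenvector is (-1,1) - i(2,-1) = (-1 - 2i, 1 + i).
A real fundamental pair from Re and Im of e^((4+3i)t)v: X_1 = e^(4t)(cos(3t)·(-1,1) + sin(3t)·(2,-1)), X_2 = e^(4t)(sin(3t)·(-1,1) - cos(3t)·(2,-1)).
General solution: C_1X_1 + C_2X_2.

u(t) = 2C_1e^(4t)sin(3t) - C_1e^(4t)cos(3t) - C_2e^(4t)sin(3t) - 2C_2e^(4t)cos(3t), v(t) = -C_1e^(4t)sin(3t) + C_1e^(4t)cos(3t) + C_2e^(4t)sin(3t) + C_2e^(4t)cos(3t)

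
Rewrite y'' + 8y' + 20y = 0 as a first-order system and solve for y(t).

Let x_1 = y, x_2 = y'. Then x_1' = x_2 and x_2' = -20x_1 - 8x_2.
A = [[0,1],[-20,-8]]; det(A-λI) = λ^2 + 8λ + 20.
Eigenvalues λ = -4 ± 2i.

y(t) = c_1e^(-4t)cos(2t) + c_2e^(-4t)sin(2t)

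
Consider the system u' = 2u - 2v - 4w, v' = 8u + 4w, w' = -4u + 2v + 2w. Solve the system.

u(t) = -c_1e^(4t) + c_2e^(2t), v(t) = -c_1e^(4t) + 2c_2e^(2t) - 2c_3e^(-2t), w(t) = c_1e^(4t) - c_2e^(2t) + c_3e^(-2t)

Coefficient matrix A = [[2, -2, -4], [8, 0, 4], [-4, 2, 2]].
det(A - λI) = 0 gives eigenvalues λ = 4, 2, -2.
For λ=4: eigenvector (-1,-1,1).
For λ=2: eigenvector (1,2,-1).
For λ=-2: eigenvector (0,-2,1).
General solution: c_1e^(4t)(-1,-1,1) + c_2e^(2t)(1,2,-1) + c_3e^(-2t)(0,-2,1).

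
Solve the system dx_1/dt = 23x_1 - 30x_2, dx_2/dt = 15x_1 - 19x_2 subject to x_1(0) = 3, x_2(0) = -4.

Coefficient matrix A = [[23, -30], [15, -19]].
Characteristic polynomial det(A - λI) = λ^2 - 4λ + 13 = 0.
Eigenvalues λ = 2 ± 3i (complex conjugate pair).
For λ=2+3i: an eigenvector is (-3,-2) - i(-1,-1) = (-3 + i, -2 + i).
A real fundamental pair from Re and Im of e^((2+3i)t)v: X_1 = e^(2t)(cos(3t)·(-3,-2) + sin(3t)·(-1,-1)), X_2 = e^(2t)(sin(3t)·(-3,-2) - cos(3t)·(-1,-1)).
General solution: c_1X_1 + c_2X_2.
Applying x_1(0)=3, x_2(0)=-4 gives c_1=-7, c_2=-18.

x_1(t) = 61e^(2t)sin(3t) + 3e^(2t)cos(3t), x_2(t) = 43e^(2t)sin(3t) - 4e^(2t)cos(3t)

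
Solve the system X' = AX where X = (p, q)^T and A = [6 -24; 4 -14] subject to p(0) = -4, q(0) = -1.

p(t) = -6e^(-2t) + 2e^(-6t), q(t) = -2e^(-2t) + e^(-6t)

Coefficient matrix A = [[6, -24], [4, -14]].
Characteristic polynomial det(A - λI) = λ^2 + 8λ + 12 = 0.
Eigenvalues λ = -6, -2.
For λ=-6: (A-λI) row 1 is [12, -24], so an eigenvector is (-2, -1).
For λ=-2: (A-λI) row 1 is [8, -24], so an eigenvector is (-3, -1).
General solution: C_1e^(-6t)(-2,-1) + C_2e^(-2t)(-3,-1).
Applying p(0)=-4, q(0)=-1 gives C_1=-1, C_2=2.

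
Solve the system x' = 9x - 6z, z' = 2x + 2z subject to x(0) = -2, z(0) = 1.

x(t) = -14e^(6t) + 12e^(5t), z(t) = -7e^(6t) + 8e^(5t)

Coefficient matrix A = [[9, -6], [2, 2]].
Characteristic polynomial det(A - λI) = λ^2 - 11λ + 30 = 0.
Eigenvalues λ = 5, 6.
For λ=5: (A-λI) row 1 is [4, -6], so an eigenvector is (-3, -2).
For λ=6: (A-λI) row 1 is [3, -6], so an eigenvector is (-2, -1).
General solution: K_1e^(5t)(-3,-2) + K_2e^(6t)(-2,-1).
Applying x(0)=-2, z(0)=1 gives K_1=-4, K_2=7.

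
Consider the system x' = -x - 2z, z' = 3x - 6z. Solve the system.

Coefficient matrix A = [[-1, -2], [3, -6]].
Characteristic polynomial det(A - λI) = λ^2 + 7λ + 12 = 0.
Eigenvalues λ = -3, -4.
For λ=-3: (A-λI) row 1 is [2, -2], so an eigenvector is (1, 1).
For λ=-4: (A-λI) row 1 is [3, -2], so an eigenvector is (2, 3).
General solution: K_1e^(-3t)(1,1) + K_2e^(-4t)(2,3).

x(t) = K_1e^(-3t) + 2K_2e^(-4t), z(t) = K_1e^(-3t) + 3K_2e^(-4t)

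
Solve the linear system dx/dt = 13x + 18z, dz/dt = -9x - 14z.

x(t) = -C_1e^(-5t) - 2C_2e^(4t), z(t) = C_1e^(-5t) + C_2e^(4t)

Coefficient matrix A = [[13, 18], [-9, -14]].
Characteristic polynomial det(A - λI) = λ^2 + λ - 20 = 0.
Eigenvalues λ = -5, 4.
For λ=-5: (A-λI) row 1 is [18, 18], so an eigenvector is (-1, 1).
For λ=4: (A-λI) row 1 is [9, 18], so an eigenvector is (-2, 1).
General solution: C_1e^(-5t)(-1,1) + C_2e^(4t)(-2,1).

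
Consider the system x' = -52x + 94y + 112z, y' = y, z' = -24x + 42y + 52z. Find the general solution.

Coefficient matrix A = [[-52, 94, 112], [0, 1, 0], [-24, 42, 52]].
det(A - λI) = 0 gives eigenvalues λ = -4, 1, 4.
For λ=-4: eigenvector (7,0,3).
For λ=1: eigenvector (6,1,2).
For λ=4: eigenvector (2,0,1).
General solution: c_1e^(-4t)(7,0,3) + c_2e^(t)(6,1,2) + c_3e^(4t)(2,0,1).

x(t) = 7c_1e^(-4t) + 6c_2e^(t) + 2c_3e^(4t), y(t) = c_2e^(t), z(t) = 3c_1e^(-4t) + 2c_2e^(t) + c_3e^(4t)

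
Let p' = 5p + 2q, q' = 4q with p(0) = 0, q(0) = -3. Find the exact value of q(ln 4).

A = [[5,2],[0,4]]; eigenvalues λ = 4, 5.
Eigenvectors: (2,-1) for λ=4, (1,0) for λ=5.
From the initial condition, c_1 = 3, c_2 = -6.
q(ln 4) = (3)(4^4)(-1) + (-6)(4^5)(0) = -768.

-768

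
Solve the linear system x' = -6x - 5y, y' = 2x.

Coefficient matrix A = [[-6, -5], [2, 0]].
Characteristic polynomial det(A - λI) = λ^2 + 6λ + 10 = 0.
Eigenvalues λ = -3 ± i (complex conjugate pair).
For λ=-3+i: an eigenvector is (1,-1) - i(2,-1) = (1 - 2i, -1 + i).
A real fundamental pair from Re and Im of e^((-3+i)t)v: X_1 = e^(-3t)(cos(t)·(1,-1) + sin(t)·(2,-1)), X_2 = e^(-3t)(sin(t)·(1,-1) - cos(t)·(2,-1)).
General solution: c_1X_1 + c_2X_2.

x(t) = 2c_1e^(-3t)sin(t) + c_1e^(-3t)cos(t) + c_2e^(-3t)sin(t) - 2c_2e^(-3t)cos(t), y(t) = -c_1e^(-3t)sin(t) - c_1e^(-3t)cos(t) - c_2e^(-3t)sin(t) + c_2e^(-3t)cos(t)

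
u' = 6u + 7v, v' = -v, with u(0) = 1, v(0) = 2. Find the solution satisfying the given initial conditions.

u(t) = 3e^(6t) - 2e^(-t), v(t) = 2e^(-t)

Coefficient matrix A = [[6, 7], [0, -1]].
Characteristic polynomial det(A - λI) = λ^2 - 5λ - 6 = 0.
Eigenvalues λ = 6, -1.
For λ=6: (A-λI) row 1 is [0, 7], so an eigenvector is (-1, 0).
For λ=-1: (A-λI) row 1 is [7, 7], so an eigenvector is (-1, 1).
General solution: K_1e^(6t)(-1,0) + K_2e^(-t)(-1,1).
Applying u(0)=1, v(0)=2 gives K_1=-3, K_2=2.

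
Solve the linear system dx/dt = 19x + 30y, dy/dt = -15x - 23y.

x(t) = 3c_1e^(-2t)sin(3t) - c_1e^(-2t)cos(3t) - c_2e^(-2t)sin(3t) - 3c_2e^(-2t)cos(3t), y(t) = -2c_1e^(-2t)sin(3t) + c_1e^(-2t)cos(3t) + c_2e^(-2t)sin(3t) + 2c_2e^(-2t)cos(3t)

Coefficient matrix A = [[19, 30], [-15, -23]].
Characteristic polynomial det(A - λI) = λ^2 + 4λ + 13 = 0.
Eigenvalues λ = -2 ± 3i (complex conjugate pair).
For λ=-2+3i: an eigenvector is (-1,1) - i(3,-2) = (-1 - 3i, 1 + 2i).
A real fundamental pair from Re and Im of e^((-2+3i)t)v: X_1 = e^(-2t)(cos(3t)·(-1,1) + sin(3t)·(3,-2)), X_2 = e^(-2t)(sin(3t)·(-1,1) - cos(3t)·(3,-2)).
General solution: c_1X_1 + c_2X_2.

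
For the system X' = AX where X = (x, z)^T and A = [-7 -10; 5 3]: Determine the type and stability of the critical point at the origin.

A = [[-7,-10],[5,3]]; det(A-λI) = λ^2 + 4λ + 29.
λ = -2 ± 5i: negative real part.

stable spiral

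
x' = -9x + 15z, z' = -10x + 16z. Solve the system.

x(t) = -3c_1e^(t) + c_2e^(6t), z(t) = -2c_1e^(t) + c_2e^(6t)

Coefficient matrix A = [[-9, 15], [-10, 16]].
Characteristic polynomial det(A - λI) = λ^2 - 7λ + 6 = 0.
Eigenvalues λ = 1, 6.
For λ=1: (A-λI) row 1 is [-10, 15], so an eigenvector is (-3, -2).
For λ=6: (A-λI) row 1 is [-15, 15], so an eigenvector is (1, 1).
General solution: c_1e^(t)(-3,-2) + c_2e^(6t)(1,1).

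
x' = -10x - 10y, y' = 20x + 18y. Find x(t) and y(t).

Coefficient matrix A = [[-10, -10], [20, 18]].
Characteristic polynomial det(A - λI) = λ^2 - 8λ + 20 = 0.
Eigenvalues λ = 4 ± 2i (complex conjugate pair).
For λ=4+2i: an eigenvector is (-1,1) - i(2,-3) = (-1 - 2i, 1 + 3i).
A real fundamental pair from Re and Im of e^((4+2i)t)v: X_1 = e^(4t)(cos(2t)·(-1,1) + sin(2t)·(2,-3)), X_2 = e^(4t)(sin(2t)·(-1,1) - cos(2t)·(2,-3)).
General solution: c_1X_1 + c_2X_2.

x(t) = 2c_1e^(4t)sin(2t) - c_1e^(4t)cos(2t) - c_2e^(4t)sin(2t) - 2c_2e^(4t)cos(2t), y(t) = -3c_1e^(4t)sin(2t) + c_1e^(4t)cos(2t) + c_2e^(4t)sin(2t) + 3c_2e^(4t)cos(2t)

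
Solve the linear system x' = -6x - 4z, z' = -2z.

x(t) = c_1e^(-2t) + c_2e^(-6t), z(t) = -c_1e^(-2t)

Coefficient matrix A = [[-6, -4], [0, -2]].
Characteristic polynomial det(A - λI) = λ^2 + 8λ + 12 = 0.
Eigenvalues λ = -2, -6.
For λ=-2: (A-λI) row 1 is [-4, -4], so an eigenvector is (1, -1).
For λ=-6: (A-λI) row 1 is [0, -4], so an eigenvector is (1, 0).
General solution: c_1e^(-2t)(1,-1) + c_2e^(-6t)(1,0).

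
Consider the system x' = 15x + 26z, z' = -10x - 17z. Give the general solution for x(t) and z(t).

Coefficient matrix A = [[15, 26], [-10, -17]].
Characteristic polynomial det(A - λI) = λ^2 + 2λ + 5 = 0.
Eigenvalues λ = -1 ± 2i (complex conjugate pair).
For λ=-1+2i: an eigenvector is (3,-2) - i(-2,1) = (3 + 2i, -2 - i).
A real fundamental pair from Re and Im of e^((-1+2i)t)v: X_1 = e^(-t)(cos(2t)·(3,-2) + sin(2t)·(-2,1)), X_2 = e^(-t)(sin(2t)·(3,-2) - cos(2t)·(-2,1)).
General solution: c_1X_1 + c_2X_2.

x(t) = -2c_1e^(-t)sin(2t) + 3c_1e^(-t)cos(2t) + 3c_2e^(-t)sin(2t) + 2c_2e^(-t)cos(2t), z(t) = c_1e^(-t)sin(2t) - 2c_1e^(-t)cos(2t) - 2c_2e^(-t)sin(2t) - c_2e^(-t)cos(2t)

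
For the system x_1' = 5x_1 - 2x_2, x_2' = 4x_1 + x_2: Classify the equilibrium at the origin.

unstable spiral

A = [[5,-2],[4,1]]; det(A-λI) = λ^2 - 6λ + 13.
λ = 3 ± 2i: positive real part.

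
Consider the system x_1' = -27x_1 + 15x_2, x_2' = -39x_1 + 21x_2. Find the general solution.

x_1(t) = 2C_1e^(-3t)sin(3t) + C_1e^(-3t)cos(3t) + C_2e^(-3t)sin(3t) - 2C_2e^(-3t)cos(3t), x_2(t) = 3C_1e^(-3t)sin(3t) + 2C_1e^(-3t)cos(3t) + 2C_2e^(-3t)sin(3t) - 3C_2e^(-3t)cos(3t)

Coefficient matrix A = [[-27, 15], [-39, 21]].
Characteristic polynomial det(A - λI) = λ^2 + 6λ + 18 = 0.
Eigenvalues λ = -3 ± 3i (complex conjugate pair).
For λ=-3+3i: an eigenvector is (1,2) - i(2,3) = (1 - 2i, 2 - 3i).
A real fundamental pair from Re and Im of e^((-3+3i)t)v: X_1 = e^(-3t)(cos(3t)·(1,2) + sin(3t)·(2,3)), X_2 = e^(-3t)(sin(3t)·(1,2) - cos(3t)·(2,3)).
General solution: C_1X_1 + C_2X_2.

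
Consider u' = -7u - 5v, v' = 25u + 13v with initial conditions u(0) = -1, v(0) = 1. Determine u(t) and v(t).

u(t) = e^(3t)sin(5t) - e^(3t)cos(5t), v(t) = -3e^(3t)sin(5t) + e^(3t)cos(5t)

Coefficient matrix A = [[-7, -5], [25, 13]].
Characteristic polynomial det(A - λI) = λ^2 - 6λ + 34 = 0.
Eigenvalues λ = 3 ± 5i (complex conjugate pair).
For λ=3+5i: an eigenvector is (-1,2) - i(0,-1) = (-1, 2 + i).
A real fundamental pair from Re and Im of e^((3+5i)t)v: X_1 = e^(3t)(cos(5t)·(-1,2) + sin(5t)·(0,-1)), X_2 = e^(3t)(sin(5t)·(-1,2) - cos(5t)·(0,-1)).
General solution: K_1X_1 + K_2X_2.
Applying u(0)=-1, v(0)=1 gives K_1=1, K_2=-1.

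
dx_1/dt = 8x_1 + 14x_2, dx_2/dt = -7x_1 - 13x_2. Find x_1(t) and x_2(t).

Coefficient matrix A = [[8, 14], [-7, -13]].
Characteristic polynomial det(A - λI) = λ^2 + 5λ - 6 = 0.
Eigenvalues λ = 1, -6.
For λ=1: (A-λI) row 1 is [7, 14], so an eigenvector is (2, -1).
For λ=-6: (A-λI) row 1 is [14, 14], so an eigenvector is (1, -1).
General solution: K_1e^(t)(2,-1) + K_2e^(-6t)(1,-1).

x_1(t) = 2K_1e^(t) + K_2e^(-6t), x_2(t) = -K_1e^(t) - K_2e^(-6t)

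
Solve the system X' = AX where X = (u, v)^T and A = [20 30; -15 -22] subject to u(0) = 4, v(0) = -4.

Coefficient matrix A = [[20, 30], [-15, -22]].
Characteristic polynomial det(A - λI) = λ^2 + 2λ + 10 = 0.
Eigenvalues λ = -1 ± 3i (complex conjugate pair).
For λ=-1+3i: an eigenvector is (-1,1) - i(3,-2) = (-1 - 3i, 1 + 2i).
A real fundamental pair from Re and Im of e^((-1+3i)t)v: X_1 = e^(-t)(cos(3t)·(-1,1) + sin(3t)·(3,-2)), X_2 = e^(-t)(sin(3t)·(-1,1) - cos(3t)·(3,-2)).
General solution: C_1X_1 + C_2X_2.
Applying u(0)=4, v(0)=-4 gives C_1=-4, C_2=0.

u(t) = -12e^(-t)sin(3t) + 4e^(-t)cos(3t), v(t) = 8e^(-t)sin(3t) - 4e^(-t)cos(3t)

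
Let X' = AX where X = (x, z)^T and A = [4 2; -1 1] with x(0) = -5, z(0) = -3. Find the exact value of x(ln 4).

A = [[4,2],[-1,1]]; eigenvalues λ = 3, 2.
Eigenvectors: (2,-1) for λ=3, (-1,1) for λ=2.
From the initial condition, c_1 = -8, c_2 = -11.
x(ln 4) = (-8)(4^3)(2) + (-11)(4^2)(-1) = -848.

-848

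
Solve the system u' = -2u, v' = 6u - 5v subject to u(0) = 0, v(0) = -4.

Coefficient matrix A = [[-2, 0], [6, -5]].
Characteristic polynomial det(A - λI) = λ^2 + 7λ + 10 = 0.
Eigenvalues λ = -2, -5.
For λ=-2: (A-λI) row 2 is [6, -3], so an eigenvector is (1, 2).
For λ=-5: (A-λI) row 1 is [3, 0], so an eigenvector is (0, -1).
General solution: C_1e^(-2t)(1,2) + C_2e^(-5t)(0,-1).
Applying u(0)=0, v(0)=-4 gives C_1=0, C_2=4.

u(t) = 0, v(t) = -4e^(-5t)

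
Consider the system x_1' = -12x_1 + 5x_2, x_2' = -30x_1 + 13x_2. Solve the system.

Coefficient matrix A = [[-12, 5], [-30, 13]].
Characteristic polynomial det(A - λI) = λ^2 - λ - 6 = 0.
Eigenvalues λ = 3, -2.
For λ=3: (A-λI) row 1 is [-15, 5], so an eigenvector is (-1, -3).
For λ=-2: (A-λI) row 1 is [-10, 5], so an eigenvector is (1, 2).
General solution: C_1e^(3t)(-1,-3) + C_2e^(-2t)(1,2).

x_1(t) = -C_1e^(3t) + C_2e^(-2t), x_2(t) = -3C_1e^(3t) + 2C_2e^(-2t)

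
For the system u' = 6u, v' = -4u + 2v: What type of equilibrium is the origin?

A = [[6,0],[-4,2]]; det(A-λI) = λ^2 - 8λ + 12.
λ = 6, 2: both positive.

unstable node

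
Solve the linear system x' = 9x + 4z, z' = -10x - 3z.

x(t) = -C_1e^(3t)sin(2t) - C_1e^(3t)cos(2t) - C_2e^(3t)sin(2t) + C_2e^(3t)cos(2t), z(t) = 2C_1e^(3t)sin(2t) + C_1e^(3t)cos(2t) + C_2e^(3t)sin(2t) - 2C_2e^(3t)cos(2t)

Coefficient matrix A = [[9, 4], [-10, -3]].
Characteristic polynomial det(A - λI) = λ^2 - 6λ + 13 = 0.
Eigenvalues λ = 3 ± 2i (complex conjugate pair).
For λ=3+2i: an eigenvector is (-1,1) - i(-1,2) = (-1 + i, 1 - 2i).
A real fundamental pair from Re and Im of e^((3+2i)t)v: X_1 = e^(3t)(cos(2t)·(-1,1) + sin(2t)·(-1,2)), X_2 = e^(3t)(sin(2t)·(-1,1) - cos(2t)·(-1,2)).
General solution: C_1X_1 + C_2X_2.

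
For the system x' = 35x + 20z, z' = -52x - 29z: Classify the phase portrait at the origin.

unstable spiral

A = [[35,20],[-52,-29]]; det(A-λI) = λ^2 - 6λ + 25.
λ = 3 ± 4i: positive real part.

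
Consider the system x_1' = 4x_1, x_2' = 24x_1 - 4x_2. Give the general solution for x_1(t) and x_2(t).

x_1(t) = -C_2e^(4t), x_2(t) = C_1e^(-4t) - 3C_2e^(4t)

Coefficient matrix A = [[4, 0], [24, -4]].
Characteristic polynomial det(A - λI) = λ^2 - 16 = 0.
Eigenvalues λ = -4, 4.
For λ=-4: (A-λI) row 1 is [8, 0], so an eigenvector is (0, 1).
For λ=4: (A-λI) row 2 is [24, -8], so an eigenvector is (-1, -3).
General solution: C_1e^(-4t)(0,1) + C_2e^(4t)(-1,-3).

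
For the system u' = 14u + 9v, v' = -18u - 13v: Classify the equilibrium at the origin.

A = [[14,9],[-18,-13]]; det(A-λI) = λ^2 - λ - 20.
λ = 5, -4: opposite signs.

saddle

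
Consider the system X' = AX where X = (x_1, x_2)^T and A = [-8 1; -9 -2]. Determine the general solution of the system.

x_1(t) = c_1e^(-5t) + c_2te^(-5t), x_2(t) = 3c_1e^(-5t) + 3c_2te^(-5t) + c_2e^(-5t)

Coefficient matrix A = [[-8, 1], [-9, -2]].
Characteristic polynomial det(A - λI) = λ^2 + 10λ + 25 = 0.
Single eigenvalue λ = -5 with algebraic multiplicity 2.
Eigenvector v = (1,3); generalized eigenvector w with (A-λI)w=v is (0,1).
General solution: e^(-5t)[c_1·v + c_2·(t·v + w)].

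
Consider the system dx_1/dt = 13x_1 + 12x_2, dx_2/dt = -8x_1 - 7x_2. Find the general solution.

x_1(t) = 3K_1e^(5t) + K_2e^(t), x_2(t) = -2K_1e^(5t) - K_2e^(t)

Coefficient matrix A = [[13, 12], [-8, -7]].
Characteristic polynomial det(A - λI) = λ^2 - 6λ + 5 = 0.
Eigenvalues λ = 5, 1.
For λ=5: (A-λI) row 1 is [8, 12], so an eigenvector is (3, -2).
For λ=1: (A-λI) row 1 is [12, 12], so an eigenvector is (1, -1).
General solution: K_1e^(5t)(3,-2) + K_2e^(t)(1,-1).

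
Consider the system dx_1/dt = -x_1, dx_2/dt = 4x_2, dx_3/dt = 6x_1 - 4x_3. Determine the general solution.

Coefficient matrix A = [[-1, 0, 0], [0, 4, 0], [6, 0, -4]].
det(A - λI) = 0 gives eigenvalues λ = -1, 4, -4.
For λ=-1: eigenvector (1,0,2).
For λ=4: eigenvector (0,1,0).
For λ=-4: eigenvector (0,0,1).
General solution: c_1e^(-t)(1,0,2) + c_2e^(4t)(0,1,0) + c_3e^(-4t)(0,0,1).

x_1(t) = c_1e^(-t), x_2(t) = c_2e^(4t), x_3(t) = 2c_1e^(-t) + c_3e^(-4t)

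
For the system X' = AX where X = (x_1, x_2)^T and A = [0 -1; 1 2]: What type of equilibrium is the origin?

unstable improper node

A = [[0,-1],[1,2]]; det(A-λI) = λ^2 - 2λ + 1.
repeated λ = 1 with a single eigenvector.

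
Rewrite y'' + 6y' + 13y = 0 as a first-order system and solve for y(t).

y(t) = C_1e^(-3t)cos(2t) + C_2e^(-3t)sin(2t)

Let x_1 = y, x_2 = y'. Then x_1' = x_2 and x_2' = -13x_1 - 6x_2.
A = [[0,1],[-13,-6]]; det(A-λI) = λ^2 + 6λ + 13.
Eigenvalues λ = -3 ± 2i.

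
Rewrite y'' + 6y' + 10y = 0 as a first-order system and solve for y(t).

y(t) = K_1e^(-3t)cos(t) + K_2e^(-3t)sin(t)

Let x_1 = y, x_2 = y'. Then x_1' = x_2 and x_2' = -10x_1 - 6x_2.
A = [[0,1],[-10,-6]]; det(A-λI) = λ^2 + 6λ + 10.
Eigenvalues λ = -3 ± i.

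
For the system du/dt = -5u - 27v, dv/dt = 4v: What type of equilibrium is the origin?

saddle

A = [[-5,-27],[0,4]]; det(A-λI) = λ^2 + λ - 20.
λ = -5, 4: opposite signs.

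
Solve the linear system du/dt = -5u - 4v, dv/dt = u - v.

Coefficient matrix A = [[-5, -4], [1, -1]].
Characteristic polynomial det(A - λI) = λ^2 + 6λ + 9 = 0.
Single eigenvalue λ = -3 with algebraic multiplicity 2.
Eigenvector v = (2,-1); generalized eigenvector w with (A-λI)w=v is (-3,1).
General solution: e^(-3t)[K_1·v + K_2·(t·v + w)].

u(t) = 2K_1e^(-3t) + 2K_2te^(-3t) - 3K_2e^(-3t), v(t) = -K_1e^(-3t) - K_2te^(-3t) + K_2e^(-3t)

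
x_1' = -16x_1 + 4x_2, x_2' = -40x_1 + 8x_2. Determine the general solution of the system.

x_1(t) = -C_1e^(-4t)sin(4t) + C_2e^(-4t)cos(4t), x_2(t) = -3C_1e^(-4t)sin(4t) - C_1e^(-4t)cos(4t) - C_2e^(-4t)sin(4t) + 3C_2e^(-4t)cos(4t)

Coefficient matrix A = [[-16, 4], [-40, 8]].
Characteristic polynomial det(A - λI) = λ^2 + 8λ + 32 = 0.
Eigenvalues λ = -4 ± 4i (complex conjugate pair).
For λ=-4+4i: an eigenvector is (0,-1) - i(-1,-3) = (0 + i, -1 + 3i).
A real fundamental pair from Re and Im of e^((-4+4i)t)v: X_1 = e^(-4t)(cos(4t)·(0,-1) + sin(4t)·(-1,-3)), X_2 = e^(-4t)(sin(4t)·(0,-1) - cos(4t)·(-1,-3)).
General solution: C_1X_1 + C_2X_2.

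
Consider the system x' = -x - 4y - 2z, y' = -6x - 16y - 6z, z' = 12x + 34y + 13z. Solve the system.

x(t) = K_1e^(t) + K_3e^(-t), y(t) = K_2e^(-4t) - 2K_3e^(-t), z(t) = -K_1e^(t) - 2K_2e^(-4t) + 4K_3e^(-t)

Coefficient matrix A = [[-1, -4, -2], [-6, -16, -6], [12, 34, 13]].
det(A - λI) = 0 gives eigenvalues λ = 1, -4, -1.
For λ=1: eigenvector (1,0,-1).
For λ=-4: eigenvector (0,1,-2).
For λ=-1: eigenvector (1,-2,4).
General solution: K_1e^(t)(1,0,-1) + K_2e^(-4t)(0,1,-2) + K_3e^(-t)(1,-2,4).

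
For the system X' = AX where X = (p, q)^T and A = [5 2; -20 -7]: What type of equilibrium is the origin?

A = [[5,2],[-20,-7]]; det(A-λI) = λ^2 + 2λ + 5.
λ = -1 ± 2i: negative real part.

stable spiral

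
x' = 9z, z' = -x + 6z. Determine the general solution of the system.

Coefficient matrix A = [[0, 9], [-1, 6]].
Characteristic polynomial det(A - λI) = λ^2 - 6λ + 9 = 0.
Single eigenvalue λ = 3 with algebraic multiplicity 2.
Eigenvector v = (3,1); generalized eigenvector w with (A-λI)w=v is (-1,0).
General solution: e^(3t)[C_1·v + C_2·(t·v + w)].

x(t) = 3C_1e^(3t) + 3C_2te^(3t) - C_2e^(3t), z(t) = C_1e^(3t) + C_2te^(3t)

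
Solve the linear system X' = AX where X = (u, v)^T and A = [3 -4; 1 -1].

Coefficient matrix A = [[3, -4], [1, -1]].
Characteristic polynomial det(A - λI) = λ^2 - 2λ + 1 = 0.
Single eigenvalue λ = 1 with algebraic multiplicity 2.
Eigenvector v = (-2,-1); generalized eigenvector w with (A-λI)w=v is (-3,-1).
General solution: e^(t)[K_1·v + K_2·(t·v + w)].

u(t) = -2K_1e^(t) - 2K_2te^(t) - 3K_2e^(t), v(t) = -K_1e^(t) - K_2te^(t) - K_2e^(t)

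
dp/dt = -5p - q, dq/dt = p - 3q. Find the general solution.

Coefficient matrix A = [[-5, -1], [1, -3]].
Characteristic polynomial det(A - λI) = λ^2 + 8λ + 16 = 0.
Single eigenvalue λ = -4 with algebraic multiplicity 2.
Eigenvector v = (-1,1); generalized eigenvector w with (A-λI)w=v is (-1,2).
General solution: e^(-4t)[c_1·v + c_2·(t·v + w)].

p(t) = -c_1e^(-4t) - c_2te^(-4t) - c_2e^(-4t), q(t) = c_1e^(-4t) + c_2te^(-4t) + 2c_2e^(-4t)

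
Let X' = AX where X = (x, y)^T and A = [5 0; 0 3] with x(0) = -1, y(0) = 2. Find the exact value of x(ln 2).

-32

A = [[5,0],[0,3]]; eigenvalues λ = 3, 5.
Eigenvectors: (0,-1) for λ=3, (1,0) for λ=5.
From the initial condition, c_1 = -2, c_2 = -1.
x(ln 2) = (-2)(2^3)(0) + (-1)(2^5)(1) = -32.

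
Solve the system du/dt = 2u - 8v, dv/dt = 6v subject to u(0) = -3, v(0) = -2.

u(t) = 4e^(6t) - 7e^(2t), v(t) = -2e^(6t)

Coefficient matrix A = [[2, -8], [0, 6]].
Characteristic polynomial det(A - λI) = λ^2 - 8λ + 12 = 0.
Eigenvalues λ = 2, 6.
For λ=2: (A-λI) row 1 is [0, -8], so an eigenvector is (1, 0).
For λ=6: (A-λI) row 1 is [-4, -8], so an eigenvector is (2, -1).
General solution: C_1e^(2t)(1,0) + C_2e^(6t)(2,-1).
Applying u(0)=-3, v(0)=-2 gives C_1=-7, C_2=2.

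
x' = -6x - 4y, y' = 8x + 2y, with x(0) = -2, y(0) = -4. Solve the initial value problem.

Coefficient matrix A = [[-6, -4], [8, 2]].
Characteristic polynomial det(A - λI) = λ^2 + 4λ + 20 = 0.
Eigenvalues λ = -2 ± 4i (complex conjugate pair).
For λ=-2+4i: an eigenvector is (-1,1) - i(0,-1) = (-1, 1 + i).
A real fundamental pair from Re and Im of e^((-2+4i)t)v: X_1 = e^(-2t)(cos(4t)·(-1,1) + sin(4t)·(0,-1)), X_2 = e^(-2t)(sin(4t)·(-1,1) - cos(4t)·(0,-1)).
General solution: C_1X_1 + C_2X_2.
Applying x(0)=-2, y(0)=-4 gives C_1=2, C_2=-6.

x(t) = 6e^(-2t)sin(4t) - 2e^(-2t)cos(4t), y(t) = -8e^(-2t)sin(4t) - 4e^(-2t)cos(4t)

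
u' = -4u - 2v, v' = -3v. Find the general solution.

u(t) = -c_1e^(-4t) - 2c_2e^(-3t), v(t) = c_2e^(-3t)

Coefficient matrix A = [[-4, -2], [0, -3]].
Characteristic polynomial det(A - λI) = λ^2 + 7λ + 12 = 0.
Eigenvalues λ = -4, -3.
For λ=-4: (A-λI) row 1 is [0, -2], so an eigenvector is (-1, 0).
For λ=-3: (A-λI) row 1 is [-1, -2], so an eigenvector is (-2, 1).
General solution: c_1e^(-4t)(-1,0) + c_2e^(-3t)(-2,1).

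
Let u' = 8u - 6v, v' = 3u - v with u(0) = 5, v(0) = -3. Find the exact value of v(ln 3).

1845

A = [[8,-6],[3,-1]]; eigenvalues λ = 2, 5.
Eigenvectors: (1,1) for λ=2, (2,1) for λ=5.
From the initial condition, c_1 = -11, c_2 = 8.
v(ln 3) = (-11)(3^2)(1) + (8)(3^5)(1) = 1845.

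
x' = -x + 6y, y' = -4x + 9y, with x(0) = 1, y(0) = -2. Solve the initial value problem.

Coefficient matrix A = [[-1, 6], [-4, 9]].
Characteristic polynomial det(A - λI) = λ^2 - 8λ + 15 = 0.
Eigenvalues λ = 5, 3.
For λ=5: (A-λI) row 1 is [-6, 6], so an eigenvector is (1, 1).
For λ=3: (A-λI) row 1 is [-4, 6], so an eigenvector is (-3, -2).
General solution: K_1e^(5t)(1,1) + K_2e^(3t)(-3,-2).
Applying x(0)=1, y(0)=-2 gives K_1=-8, K_2=-3.

x(t) = -8e^(5t) + 9e^(3t), y(t) = -8e^(5t) + 6e^(3t)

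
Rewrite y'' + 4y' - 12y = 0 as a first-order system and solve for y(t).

Let x_1 = y, x_2 = y'. Then x_1' = x_2 and x_2' = 12x_1 - 4x_2.
A = [[0,1],[12,-4]]; det(A-λI) = λ^2 + 4λ - 12.
Eigenvalues λ = -6, 2 with eigenvectors (1,-6), (1,2).

y(t) = C_1e^(-6t) + C_2e^(2t)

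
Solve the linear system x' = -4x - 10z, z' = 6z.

x(t) = C_1e^(-4t) - C_2e^(6t), z(t) = C_2e^(6t)

Coefficient matrix A = [[-4, -10], [0, 6]].
Characteristic polynomial det(A - λI) = λ^2 - 2λ - 24 = 0.
Eigenvalues λ = -4, 6.
For λ=-4: (A-λI) row 1 is [0, -10], so an eigenvector is (1, 0).
For λ=6: (A-λI) row 1 is [-10, -10], so an eigenvector is (-1, 1).
General solution: C_1e^(-4t)(1,0) + C_2e^(6t)(-1,1).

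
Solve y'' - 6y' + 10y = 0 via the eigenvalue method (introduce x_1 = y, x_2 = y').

Let x_1 = y, x_2 = y'. Then x_1' = x_2 and x_2' = -10x_1 + 6x_2.
A = [[0,1],[-10,6]]; det(A-λI) = λ^2 - 6λ + 10.
Eigenvalues λ = 3 ± i.

y(t) = K_1e^(3t)cos(t) + K_2e^(3t)sin(t)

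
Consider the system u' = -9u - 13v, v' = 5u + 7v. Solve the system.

Coefficient matrix A = [[-9, -13], [5, 7]].
Characteristic polynomial det(A - λI) = λ^2 + 2λ + 2 = 0.
Eigenvalues λ = -1 ± i (complex conjugate pair).
For λ=-1+i: an eigenvector is (2,-1) - i(-3,2) = (2 + 3i, -1 - 2i).
A real fundamental pair from Re and Im of e^((-1+i)t)v: X_1 = e^(-t)(cos(t)·(2,-1) + sin(t)·(-3,2)), X_2 = e^(-t)(sin(t)·(2,-1) - cos(t)·(-3,2)).
General solution: K_1X_1 + K_2X_2.

u(t) = -3K_1e^(-t)sin(t) + 2K_1e^(-t)cos(t) + 2K_2e^(-t)sin(t) + 3K_2e^(-t)cos(t), v(t) = 2K_1e^(-t)sin(t) - K_1e^(-t)cos(t) - K_2e^(-t)sin(t) - 2K_2e^(-t)cos(t)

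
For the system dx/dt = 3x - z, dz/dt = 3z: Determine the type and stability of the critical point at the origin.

unstable improper node

A = [[3,-1],[0,3]]; det(A-λI) = λ^2 - 6λ + 9.
repeated λ = 3 with a single eigenvector.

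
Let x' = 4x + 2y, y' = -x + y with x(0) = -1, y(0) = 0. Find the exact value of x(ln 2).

A = [[4,2],[-1,1]]; eigenvalues λ = 3, 2.
Eigenvectors: (2,-1) for λ=3, (1,-1) for λ=2.
From the initial condition, c_1 = -1, c_2 = 1.
x(ln 2) = (-1)(2^3)(2) + (1)(2^2)(1) = -12.

-12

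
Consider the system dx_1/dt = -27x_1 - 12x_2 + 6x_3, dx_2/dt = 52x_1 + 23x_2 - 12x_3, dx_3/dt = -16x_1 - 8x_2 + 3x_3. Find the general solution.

Coefficient matrix A = [[-27, -12, 6], [52, 23, -12], [-16, -8, 3]].
det(A - λI) = 0 gives eigenvalues λ = -3, -1, 3.
For λ=-3: eigenvector (1,-2,0).
For λ=-1: eigenvector (0,1,2).
For λ=3: eigenvector (1,-2,1).
General solution: K_1e^(-3t)(1,-2,0) + K_2e^(-t)(0,1,2) + K_3e^(3t)(1,-2,1).

x_1(t) = K_1e^(-3t) + K_3e^(3t), x_2(t) = -2K_1e^(-3t) + K_2e^(-t) - 2K_3e^(3t), x_3(t) = 2K_2e^(-t) + K_3e^(3t)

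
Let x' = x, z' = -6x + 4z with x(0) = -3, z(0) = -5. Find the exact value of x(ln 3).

-9

A = [[1,0],[-6,4]]; eigenvalues λ = 4, 1.
Eigenvectors: (0,-1) for λ=4, (1,2) for λ=1.
From the initial condition, c_1 = -1, c_2 = -3.
x(ln 3) = (-1)(3^4)(0) + (-3)(3^1)(1) = -9.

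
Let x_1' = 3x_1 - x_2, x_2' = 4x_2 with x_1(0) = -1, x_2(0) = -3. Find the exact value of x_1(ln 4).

512

A = [[3,-1],[0,4]]; eigenvalues λ = 4, 3.
Eigenvectors: (1,-1) for λ=4, (-1,0) for λ=3.
From the initial condition, c_1 = 3, c_2 = 4.
x_1(ln 4) = (3)(4^4)(1) + (4)(4^3)(-1) = 512.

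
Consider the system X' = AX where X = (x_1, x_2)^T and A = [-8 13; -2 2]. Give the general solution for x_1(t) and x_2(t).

Coefficient matrix A = [[-8, 13], [-2, 2]].
Characteristic polynomial det(A - λI) = λ^2 + 6λ + 10 = 0.
Eigenvalues λ = -3 ± i (complex conjugate pair).
For λ=-3+i: an eigenvector is (2,1) - i(3,1) = (2 - 3i, 1 - i).
A real fundamental pair from Re and Im of e^((-3+i)t)v: X_1 = e^(-3t)(cos(t)·(2,1) + sin(t)·(3,1)), X_2 = e^(-3t)(sin(t)·(2,1) - cos(t)·(3,1)).
General solution: C_1X_1 + C_2X_2.

x_1(t) = 3C_1e^(-3t)sin(t) + 2C_1e^(-3t)cos(t) + 2C_2e^(-3t)sin(t) - 3C_2e^(-3t)cos(t), x_2(t) = C_1e^(-3t)sin(t) + C_1e^(-3t)cos(t) + C_2e^(-3t)sin(t) - C_2e^(-3t)cos(t)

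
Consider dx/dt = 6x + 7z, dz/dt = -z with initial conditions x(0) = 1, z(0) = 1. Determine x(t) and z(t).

Coefficient matrix A = [[6, 7], [0, -1]].
Characteristic polynomial det(A - λI) = λ^2 - 5λ - 6 = 0.
Eigenvalues λ = 6, -1.
For λ=6: (A-λI) row 1 is [0, 7], so an eigenvector is (1, 0).
For λ=-1: (A-λI) row 1 is [7, 7], so an eigenvector is (-1, 1).
General solution: c_1e^(6t)(1,0) + c_2e^(-t)(-1,1).
Applying x(0)=1, z(0)=1 gives c_1=2, c_2=1.

x(t) = 2e^(6t) - e^(-t), z(t) = e^(-t)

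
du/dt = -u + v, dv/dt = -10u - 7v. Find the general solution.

u(t) = -C_1e^(-4t)sin(t) + C_2e^(-4t)cos(t), v(t) = 3C_1e^(-4t)sin(t) - C_1e^(-4t)cos(t) - C_2e^(-4t)sin(t) - 3C_2e^(-4t)cos(t)

Coefficient matrix A = [[-1, 1], [-10, -7]].
Characteristic polynomial det(A - λI) = λ^2 + 8λ + 17 = 0.
Eigenvalues λ = -4 ± i (complex conjugate pair).
For λ=-4+i: an eigenvector is (0,-1) - i(-1,3) = (0 + i, -1 - 3i).
A real fundamental pair from Re and Im of e^((-4+i)t)v: X_1 = e^(-4t)(cos(t)·(0,-1) + sin(t)·(-1,3)), X_2 = e^(-4t)(sin(t)·(0,-1) - cos(t)·(-1,3)).
General solution: C_1X_1 + C_2X_2.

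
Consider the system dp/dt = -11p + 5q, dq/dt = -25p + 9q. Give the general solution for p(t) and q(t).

p(t) = -C_1e^(-t)sin(5t) + C_2e^(-t)cos(5t), q(t) = -2C_1e^(-t)sin(5t) - C_1e^(-t)cos(5t) - C_2e^(-t)sin(5t) + 2C_2e^(-t)cos(5t)

Coefficient matrix A = [[-11, 5], [-25, 9]].
Characteristic polynomial det(A - λI) = λ^2 + 2λ + 26 = 0.
Eigenvalues λ = -1 ± 5i (complex conjugate pair).
For λ=-1+5i: an eigenvector is (0,-1) - i(-1,-2) = (0 + i, -1 + 2i).
A real fundamental pair from Re and Im of e^((-1+5i)t)v: X_1 = e^(-t)(cos(5t)·(0,-1) + sin(5t)·(-1,-2)), X_2 = e^(-t)(sin(5t)·(0,-1) - cos(5t)·(-1,-2)).
General solution: C_1X_1 + C_2X_2.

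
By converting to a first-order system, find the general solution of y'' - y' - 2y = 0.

y(t) = c_1e^(2t) + c_2e^(-t)

Let x_1 = y, x_2 = y'. Then x_1' = x_2 and x_2' = 2x_1 + x_2.
A = [[0,1],[2,1]]; det(A-λI) = λ^2 - λ - 2.
Eigenvalues λ = 2, -1 with eigenvectors (1,2), (1,-1).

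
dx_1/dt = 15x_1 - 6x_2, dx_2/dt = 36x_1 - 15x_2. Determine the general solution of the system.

x_1(t) = K_1e^(-3t) - K_2e^(3t), x_2(t) = 3K_1e^(-3t) - 2K_2e^(3t)

Coefficient matrix A = [[15, -6], [36, -15]].
Characteristic polynomial det(A - λI) = λ^2 - 9 = 0.
Eigenvalues λ = -3, 3.
For λ=-3: (A-λI) row 1 is [18, -6], so an eigenvector is (1, 3).
For λ=3: (A-λI) row 1 is [12, -6], so an eigenvector is (-1, -2).
General solution: K_1e^(-3t)(1,3) + K_2e^(3t)(-1,-2).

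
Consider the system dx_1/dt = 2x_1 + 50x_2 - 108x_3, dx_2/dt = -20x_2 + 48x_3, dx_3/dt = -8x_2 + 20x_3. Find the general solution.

x_1(t) = C_1e^(2t) + 7C_2e^(-4t) - 4C_3e^(4t), x_2(t) = -3C_2e^(-4t) + 2C_3e^(4t), x_3(t) = -C_2e^(-4t) + C_3e^(4t)

Coefficient matrix A = [[2, 50, -108], [0, -20, 48], [0, -8, 20]].
det(A - λI) = 0 gives eigenvalues λ = 2, -4, 4.
For λ=2: eigenvector (1,0,0).
For λ=-4: eigenvector (7,-3,-1).
For λ=4: eigenvector (-4,2,1).
General solution: C_1e^(2t)(1,0,0) + C_2e^(-4t)(7,-3,-1) + C_3e^(4t)(-4,2,1).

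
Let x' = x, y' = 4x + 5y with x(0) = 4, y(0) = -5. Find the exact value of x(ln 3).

A = [[1,0],[4,5]]; eigenvalues λ = 5, 1.
Eigenvectors: (0,1) for λ=5, (1,-1) for λ=1.
From the initial condition, c_1 = -1, c_2 = 4.
x(ln 3) = (-1)(3^5)(0) + (4)(3^1)(1) = 12.

12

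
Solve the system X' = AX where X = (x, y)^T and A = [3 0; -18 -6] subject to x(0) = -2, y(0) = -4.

Coefficient matrix A = [[3, 0], [-18, -6]].
Characteristic polynomial det(A - λI) = λ^2 + 3λ - 18 = 0.
Eigenvalues λ = 3, -6.
For λ=3: (A-λI) row 2 is [-18, -9], so an eigenvector is (1, -2).
For λ=-6: (A-λI) row 1 is [9, 0], so an eigenvector is (0, -1).
General solution: c_1e^(3t)(1,-2) + c_2e^(-6t)(0,-1).
Applying x(0)=-2, y(0)=-4 gives c_1=-2, c_2=8.

x(t) = -2e^(3t), y(t) = 4e^(3t) - 8e^(-6t)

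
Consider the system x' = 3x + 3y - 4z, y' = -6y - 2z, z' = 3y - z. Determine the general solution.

Coefficient matrix A = [[3, 3, -4], [0, -6, -2], [0, 3, -1]].
det(A - λI) = 0 gives eigenvalues λ = -3, -4, 3.
For λ=-3: eigenvector (3,-2,3).
For λ=-4: eigenvector (-1,1,-1).
For λ=3: eigenvector (-1,0,0).
General solution: C_1e^(-3t)(3,-2,3) + C_2e^(-4t)(-1,1,-1) + C_3e^(3t)(-1,0,0).

x(t) = 3C_1e^(-3t) - C_2e^(-4t) - C_3e^(3t), y(t) = -2C_1e^(-3t) + C_2e^(-4t), z(t) = 3C_1e^(-3t) - C_2e^(-4t)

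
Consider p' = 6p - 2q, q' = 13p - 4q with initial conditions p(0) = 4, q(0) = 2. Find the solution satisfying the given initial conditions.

Coefficient matrix A = [[6, -2], [13, -4]].
Characteristic polynomial det(A - λI) = λ^2 - 2λ + 2 = 0.
Eigenvalues λ = 1 ± i (complex conjugate pair).
For λ=1+i: an eigenvector is (1,3) - i(-1,-2) = (1 + i, 3 + 2i).
A real fundamental pair from Re and Im of e^((1+i)t)v: X_1 = e^(t)(cos(t)·(1,3) + sin(t)·(-1,-2)), X_2 = e^(t)(sin(t)·(1,3) - cos(t)·(-1,-2)).
General solution: K_1X_1 + K_2X_2.
Applying p(0)=4, q(0)=2 gives K_1=-6, K_2=10.

p(t) = 16e^(t)sin(t) + 4e^(t)cos(t), q(t) = 42e^(t)sin(t) + 2e^(t)cos(t)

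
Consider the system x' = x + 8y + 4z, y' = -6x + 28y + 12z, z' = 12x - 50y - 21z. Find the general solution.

Coefficient matrix A = [[1, 8, 4], [-6, 28, 12], [12, -50, -21]].
det(A - λI) = 0 gives eigenvalues λ = 1, 4, 3.
For λ=1: eigenvector (1,2,-4).
For λ=4: eigenvector (0,1,-2).
For λ=3: eigenvector (2,0,1).
General solution: K_1e^(t)(1,2,-4) + K_2e^(4t)(0,1,-2) + K_3e^(3t)(2,0,1).

x(t) = K_1e^(t) + 2K_3e^(3t), y(t) = 2K_1e^(t) + K_2e^(4t), z(t) = -4K_1e^(t) - 2K_2e^(4t) + K_3e^(3t)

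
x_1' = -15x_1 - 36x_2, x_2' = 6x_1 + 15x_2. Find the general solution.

Coefficient matrix A = [[-15, -36], [6, 15]].
Characteristic polynomial det(A - λI) = λ^2 - 9 = 0.
Eigenvalues λ = 3, -3.
For λ=3: (A-λI) row 1 is [-18, -36], so an eigenvector is (-2, 1).
For λ=-3: (A-λI) row 1 is [-12, -36], so an eigenvector is (3, -1).
General solution: K_1e^(3t)(-2,1) + K_2e^(-3t)(3,-1).

x_1(t) = -2K_1e^(3t) + 3K_2e^(-3t), x_2(t) = K_1e^(3t) - K_2e^(-3t)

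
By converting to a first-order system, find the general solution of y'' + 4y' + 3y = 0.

Let x_1 = y, x_2 = y'. Then x_1' = x_2 and x_2' = -3x_1 - 4x_2.
A = [[0,1],[-3,-4]]; det(A-λI) = λ^2 + 4λ + 3.
Eigenvalues λ = -1, -3 with eigenvectors (1,-1), (1,-3).

y(t) = K_1e^(-t) + K_2e^(-3t)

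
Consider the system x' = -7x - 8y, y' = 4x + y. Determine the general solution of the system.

Coefficient matrix A = [[-7, -8], [4, 1]].
Characteristic polynomial det(A - λI) = λ^2 + 6λ + 25 = 0.
Eigenvalues λ = -3 ± 4i (complex conjugate pair).
For λ=-3+4i: an eigenvector is (-1,0) - i(1,-1) = (-1 - i, 0 + i).
A real fundamental pair from Re and Im of e^((-3+4i)t)v: X_1 = e^(-3t)(cos(4t)·(-1,0) + sin(4t)·(1,-1)), X_2 = e^(-3t)(sin(4t)·(-1,0) - cos(4t)·(1,-1)).
General solution: C_1X_1 + C_2X_2.

x(t) = C_1e^(-3t)sin(4t) - C_1e^(-3t)cos(4t) - C_2e^(-3t)sin(4t) - C_2e^(-3t)cos(4t), y(t) = -C_1e^(-3t)sin(4t) + C_2e^(-3t)cos(4t)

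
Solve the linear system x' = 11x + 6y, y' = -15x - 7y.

Coefficient matrix A = [[11, 6], [-15, -7]].
Characteristic polynomial det(A - λI) = λ^2 - 4λ + 13 = 0.
Eigenvalues λ = 2 ± 3i (complex conjugate pair).
For λ=2+3i: an eigenvector is (1,-1) - i(1,-2) = (1 - i, -1 + 2i).
A real fundamental pair from Re and Im of e^((2+3i)t)v: X_1 = e^(2t)(cos(3t)·(1,-1) + sin(3t)·(1,-2)), X_2 = e^(2t)(sin(3t)·(1,-1) - cos(3t)·(1,-2)).
General solution: K_1X_1 + K_2X_2.

x(t) = K_1e^(2t)sin(3t) + K_1e^(2t)cos(3t) + K_2e^(2t)sin(3t) - K_2e^(2t)cos(3t), y(t) = -2K_1e^(2t)sin(3t) - K_1e^(2t)cos(3t) - K_2e^(2t)sin(3t) + 2K_2e^(2t)cos(3t)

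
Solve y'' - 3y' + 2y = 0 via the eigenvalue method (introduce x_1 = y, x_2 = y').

Let x_1 = y, x_2 = y'. Then x_1' = x_2 and x_2' = -2x_1 + 3x_2.
A = [[0,1],[-2,3]]; det(A-λI) = λ^2 - 3λ + 2.
Eigenvalues λ = 2, 1 with eigenvectors (1,2), (1,1).

y(t) = K_1e^(2t) + K_2e^(t)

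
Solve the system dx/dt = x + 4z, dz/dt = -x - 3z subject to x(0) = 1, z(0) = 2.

x(t) = 10te^(-t) + e^(-t), z(t) = -5te^(-t) + 2e^(-t)

Coefficient matrix A = [[1, 4], [-1, -3]].
Characteristic polynomial det(A - λI) = λ^2 + 2λ + 1 = 0.
Single eigenvalue λ = -1 with algebraic multiplicity 2.
Eigenvector v = (2,-1); generalized eigenvector w with (A-λI)w=v is (3,-1).
General solution: e^(-t)[C_1·v + C_2·(t·v + w)].
Applying x(0)=1, z(0)=2 gives C_1=-7, C_2=5.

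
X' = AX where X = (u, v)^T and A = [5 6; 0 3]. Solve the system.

Coefficient matrix A = [[5, 6], [0, 3]].
Characteristic polynomial det(A - λI) = λ^2 - 8λ + 15 = 0.
Eigenvalues λ = 5, 3.
For λ=5: (A-λI) row 1 is [0, 6], so an eigenvector is (1, 0).
For λ=3: (A-λI) row 1 is [2, 6], so an eigenvector is (3, -1).
General solution: K_1e^(5t)(1,0) + K_2e^(3t)(3,-1).

u(t) = K_1e^(5t) + 3K_2e^(3t), v(t) = -K_2e^(3t)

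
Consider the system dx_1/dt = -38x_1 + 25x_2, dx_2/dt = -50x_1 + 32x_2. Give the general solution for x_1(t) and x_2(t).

Coefficient matrix A = [[-38, 25], [-50, 32]].
Characteristic polynomial det(A - λI) = λ^2 + 6λ + 34 = 0.
Eigenvalues λ = -3 ± 5i (complex conjugate pair).
For λ=-3+5i: an eigenvector is (-1,-1) - i(2,3) = (-1 - 2i, -1 - 3i).
A real fundamental pair from Re and Im of e^((-3+5i)t)v: X_1 = e^(-3t)(cos(5t)·(-1,-1) + sin(5t)·(2,3)), X_2 = e^(-3t)(sin(5t)·(-1,-1) - cos(5t)·(2,3)).
General solution: C_1X_1 + C_2X_2.

x_1(t) = 2C_1e^(-3t)sin(5t) - C_1e^(-3t)cos(5t) - C_2e^(-3t)sin(5t) - 2C_2e^(-3t)cos(5t), x_2(t) = 3C_1e^(-3t)sin(5t) - C_1e^(-3t)cos(5t) - C_2e^(-3t)sin(5t) - 3C_2e^(-3t)cos(5t)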